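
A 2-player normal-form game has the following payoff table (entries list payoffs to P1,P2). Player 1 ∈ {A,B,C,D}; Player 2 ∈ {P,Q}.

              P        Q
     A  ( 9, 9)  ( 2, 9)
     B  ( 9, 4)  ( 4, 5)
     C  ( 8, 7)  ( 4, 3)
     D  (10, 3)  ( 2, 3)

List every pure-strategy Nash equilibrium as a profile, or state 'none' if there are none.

Nash profiles: (B,Q), (D,P)

(A,P): not NE [P1→D gives 10>9]
(A,Q): not NE [P1→C gives 4>2]
(B,P): not NE [P1→D gives 10>9; P2→Q gives 5>4]
(B,Q): NE
(C,P): not NE [P1→D gives 10>8]
(C,Q): not NE [P2→P gives 7>3]
(D,P): NE
(D,Q): not NE [P1→C gives 4>2]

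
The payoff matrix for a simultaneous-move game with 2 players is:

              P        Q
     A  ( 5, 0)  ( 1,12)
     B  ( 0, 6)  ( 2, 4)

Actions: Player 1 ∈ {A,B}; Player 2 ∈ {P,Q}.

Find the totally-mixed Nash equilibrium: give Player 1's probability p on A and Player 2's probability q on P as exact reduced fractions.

P1 indiff ⇒ q·5+(1-q)·1 = q·0+(1-q)·2 ⇒ q(5) = (1-q)(1) ⇒ q = 1/6
P2 indiff ⇒ p·0+(1-p)·6 = p·12+(1-p)·4 ⇒ p(-12) = (1-p)(-2) ⇒ p = 1/7

p=1/7, q=1/6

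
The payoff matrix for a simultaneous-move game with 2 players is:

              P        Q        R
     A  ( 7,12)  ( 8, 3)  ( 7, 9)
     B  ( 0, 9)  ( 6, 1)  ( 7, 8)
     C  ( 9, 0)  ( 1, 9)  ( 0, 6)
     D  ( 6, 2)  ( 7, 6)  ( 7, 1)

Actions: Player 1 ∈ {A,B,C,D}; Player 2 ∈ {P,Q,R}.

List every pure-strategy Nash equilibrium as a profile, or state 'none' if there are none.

Equilibria: none

(A,P): not NE [P1→C gives 9>7]
(A,Q): not NE [P2→P gives 12>3]
(A,R): not NE [P2→P gives 12>9]
(B,P): not NE [P1→C gives 9>0]
(B,Q): not NE [P1→A gives 8>6; P2→P gives 9>1]
(B,R): not NE [P2→P gives 9>8]
(C,P): not NE [P2→Q gives 9>0]
(C,Q): not NE [P1→A gives 8>1]
(C,R): not NE [P1→D gives 7>0; P2→Q gives 9>6]
(D,P): not NE [P1→C gives 9>6; P2→Q gives 6>2]
(D,Q): not NE [P1→A gives 8>7]
(D,R): not NE [P2→Q gives 6>1]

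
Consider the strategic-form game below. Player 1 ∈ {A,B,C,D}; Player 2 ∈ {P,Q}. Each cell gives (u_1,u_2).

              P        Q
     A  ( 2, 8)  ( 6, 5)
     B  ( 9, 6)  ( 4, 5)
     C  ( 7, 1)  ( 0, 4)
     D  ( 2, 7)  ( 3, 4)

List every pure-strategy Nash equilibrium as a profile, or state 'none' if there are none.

PSNE = {(B,P)}

(A,P): not NE [P1→B gives 9>2]
(A,Q): not NE [P2→P gives 8>5]
(B,P): NE
(B,Q): not NE [P1→A gives 6>4; P2→P gives 6>5]
(C,P): not NE [P1→B gives 9>7; P2→Q gives 4>1]
(C,Q): not NE [P1→A gives 6>0]
(D,P): not NE [P1→B gives 9>2]
(D,Q): not NE [P1→A gives 6>3; P2→P gives 7>4]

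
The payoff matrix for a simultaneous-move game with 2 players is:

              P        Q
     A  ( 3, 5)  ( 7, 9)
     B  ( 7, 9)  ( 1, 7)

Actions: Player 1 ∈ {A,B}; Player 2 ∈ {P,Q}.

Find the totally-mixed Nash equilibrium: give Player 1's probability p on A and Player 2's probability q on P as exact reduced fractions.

P1 indiff ⇒ q·3+(1-q)·7 = q·7+(1-q)·1 ⇒ q(-4) = (1-q)(-6) ⇒ q = 3/5
P2 indiff ⇒ p·5+(1-p)·9 = p·9+(1-p)·7 ⇒ p(-4) = (1-p)(-2) ⇒ p = 1/3

(p,q) = (1/3, 3/5)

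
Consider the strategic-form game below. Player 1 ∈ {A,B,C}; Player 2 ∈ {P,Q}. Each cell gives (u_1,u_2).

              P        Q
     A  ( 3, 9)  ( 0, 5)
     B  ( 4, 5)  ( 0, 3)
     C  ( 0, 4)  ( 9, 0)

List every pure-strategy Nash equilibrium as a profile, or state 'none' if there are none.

(A,P): not NE [P1→B gives 4>3]
(A,Q): not NE [P1→C gives 9>0; P2→P gives 9>5]
(B,P): NE
(B,Q): not NE [P1→C gives 9>0; P2→P gives 5>3]
(C,P): not NE [P1→B gives 4>0]
(C,Q): not NE [P2→P gives 4>0]

NE set: (B,P)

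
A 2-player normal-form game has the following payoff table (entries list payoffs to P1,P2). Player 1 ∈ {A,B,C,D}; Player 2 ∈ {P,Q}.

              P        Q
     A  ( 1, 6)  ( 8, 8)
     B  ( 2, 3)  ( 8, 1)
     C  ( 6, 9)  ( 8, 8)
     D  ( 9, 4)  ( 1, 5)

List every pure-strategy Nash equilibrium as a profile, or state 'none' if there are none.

PSNE = {(A,Q)}

(A,P): not NE [P1→D gives 9>1; P2→Q gives 8>6]
(A,Q): NE
(B,P): not NE [P1→D gives 9>2]
(B,Q): not NE [P2→P gives 3>1]
(C,P): not NE [P1→D gives 9>6]
(C,Q): not NE [P2→P gives 9>8]
(D,P): not NE [P2→Q gives 5>4]
(D,Q): not NE [P1→C gives 8>1]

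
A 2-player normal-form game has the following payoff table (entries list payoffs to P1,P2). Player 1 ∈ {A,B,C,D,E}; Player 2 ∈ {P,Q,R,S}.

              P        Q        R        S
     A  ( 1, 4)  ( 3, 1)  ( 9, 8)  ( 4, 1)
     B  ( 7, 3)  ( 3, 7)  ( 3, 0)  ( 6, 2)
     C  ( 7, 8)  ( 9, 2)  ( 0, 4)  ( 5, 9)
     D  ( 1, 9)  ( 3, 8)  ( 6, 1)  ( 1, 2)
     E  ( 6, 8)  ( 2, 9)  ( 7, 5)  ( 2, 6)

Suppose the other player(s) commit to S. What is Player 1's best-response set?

P1 best: {B}

u_1(A vs S) = 4
u_1(B vs S) = 6
u_1(C vs S) = 5
u_1(D vs S) = 1
u_1(E vs S) = 2
max payoff 6 at {B}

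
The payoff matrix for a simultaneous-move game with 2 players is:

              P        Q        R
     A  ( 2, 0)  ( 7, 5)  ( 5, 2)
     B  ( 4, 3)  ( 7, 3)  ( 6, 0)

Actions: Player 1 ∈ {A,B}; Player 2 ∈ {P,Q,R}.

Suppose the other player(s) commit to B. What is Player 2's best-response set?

u_2(P vs B) = 3
u_2(Q vs B) = 3
u_2(R vs B) = 0
max payoff 3 at {P,Q}

P2 best: {P,Q}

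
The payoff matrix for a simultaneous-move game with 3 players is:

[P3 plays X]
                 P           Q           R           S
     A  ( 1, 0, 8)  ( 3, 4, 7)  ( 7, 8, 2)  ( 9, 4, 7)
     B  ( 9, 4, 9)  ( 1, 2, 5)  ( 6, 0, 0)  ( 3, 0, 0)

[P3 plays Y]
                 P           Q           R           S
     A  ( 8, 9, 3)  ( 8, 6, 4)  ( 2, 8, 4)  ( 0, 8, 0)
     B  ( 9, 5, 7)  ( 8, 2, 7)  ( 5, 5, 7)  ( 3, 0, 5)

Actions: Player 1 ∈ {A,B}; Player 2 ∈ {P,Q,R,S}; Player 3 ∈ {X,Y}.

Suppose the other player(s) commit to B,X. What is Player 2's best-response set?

argmax u_2 = {P}

u_2(P vs B,X) = 4
u_2(Q vs B,X) = 2
u_2(R vs B,X) = 0
u_2(S vs B,X) = 0
max payoff 4 at {P}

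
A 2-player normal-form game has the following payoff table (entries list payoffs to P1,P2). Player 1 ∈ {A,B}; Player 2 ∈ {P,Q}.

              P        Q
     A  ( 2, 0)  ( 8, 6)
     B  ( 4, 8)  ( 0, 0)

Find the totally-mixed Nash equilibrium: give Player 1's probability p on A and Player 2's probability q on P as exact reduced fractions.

(p,q) = (4/7, 4/5)

P1 indiff ⇒ q·2+(1-q)·8 = q·4+(1-q)·0 ⇒ q(-2) = (1-q)(-8) ⇒ q = 4/5
P2 indiff ⇒ p·0+(1-p)·8 = p·6+(1-p)·0 ⇒ p(-6) = (1-p)(-8) ⇒ p = 4/7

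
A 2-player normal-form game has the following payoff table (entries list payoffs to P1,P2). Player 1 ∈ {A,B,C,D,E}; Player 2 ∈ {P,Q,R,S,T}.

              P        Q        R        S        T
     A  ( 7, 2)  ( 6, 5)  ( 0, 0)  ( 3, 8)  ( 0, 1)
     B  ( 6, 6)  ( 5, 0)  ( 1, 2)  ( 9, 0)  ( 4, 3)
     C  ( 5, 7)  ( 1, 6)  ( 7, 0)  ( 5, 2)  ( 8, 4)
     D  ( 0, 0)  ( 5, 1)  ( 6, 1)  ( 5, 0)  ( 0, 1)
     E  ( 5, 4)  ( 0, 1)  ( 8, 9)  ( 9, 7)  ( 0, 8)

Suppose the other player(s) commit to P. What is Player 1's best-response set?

u_1(A vs P) = 7
u_1(B vs P) = 6
u_1(C vs P) = 5
u_1(D vs P) = 0
u_1(E vs P) = 5
max payoff 7 at {A}

BR_1 = {A}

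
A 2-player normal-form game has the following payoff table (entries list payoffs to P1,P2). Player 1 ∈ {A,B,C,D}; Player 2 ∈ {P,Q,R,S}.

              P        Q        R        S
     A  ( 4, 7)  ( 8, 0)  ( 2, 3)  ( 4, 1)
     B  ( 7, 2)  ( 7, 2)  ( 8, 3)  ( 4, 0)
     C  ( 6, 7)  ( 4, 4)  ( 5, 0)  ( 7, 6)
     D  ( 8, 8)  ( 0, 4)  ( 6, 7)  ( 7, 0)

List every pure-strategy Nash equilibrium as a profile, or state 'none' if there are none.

(A,P): not NE [P1→D gives 8>4]
(A,Q): not NE [P2→P gives 7>0]
(A,R): not NE [P1→B gives 8>2; P2→P gives 7>3]
(A,S): not NE [P1→D gives 7>4; P2→P gives 7>1]
(B,P): not NE [P1→D gives 8>7; P2→R gives 3>2]
(B,Q): not NE [P1→A gives 8>7; P2→R gives 3>2]
(B,R): NE
(B,S): not NE [P1→D gives 7>4; P2→R gives 3>0]
(C,P): not NE [P1→D gives 8>6]
(C,Q): not NE [P1→A gives 8>4; P2→P gives 7>4]
(C,R): not NE [P1→B gives 8>5; P2→P gives 7>0]
(C,S): not NE [P2→P gives 7>6]
(D,P): NE
(D,Q): not NE [P1→A gives 8>0; P2→P gives 8>4]
(D,R): not NE [P1→B gives 8>6; P2→P gives 8>7]
(D,S): not NE [P2→P gives 8>0]

PSNE = {(B,R), (D,P)}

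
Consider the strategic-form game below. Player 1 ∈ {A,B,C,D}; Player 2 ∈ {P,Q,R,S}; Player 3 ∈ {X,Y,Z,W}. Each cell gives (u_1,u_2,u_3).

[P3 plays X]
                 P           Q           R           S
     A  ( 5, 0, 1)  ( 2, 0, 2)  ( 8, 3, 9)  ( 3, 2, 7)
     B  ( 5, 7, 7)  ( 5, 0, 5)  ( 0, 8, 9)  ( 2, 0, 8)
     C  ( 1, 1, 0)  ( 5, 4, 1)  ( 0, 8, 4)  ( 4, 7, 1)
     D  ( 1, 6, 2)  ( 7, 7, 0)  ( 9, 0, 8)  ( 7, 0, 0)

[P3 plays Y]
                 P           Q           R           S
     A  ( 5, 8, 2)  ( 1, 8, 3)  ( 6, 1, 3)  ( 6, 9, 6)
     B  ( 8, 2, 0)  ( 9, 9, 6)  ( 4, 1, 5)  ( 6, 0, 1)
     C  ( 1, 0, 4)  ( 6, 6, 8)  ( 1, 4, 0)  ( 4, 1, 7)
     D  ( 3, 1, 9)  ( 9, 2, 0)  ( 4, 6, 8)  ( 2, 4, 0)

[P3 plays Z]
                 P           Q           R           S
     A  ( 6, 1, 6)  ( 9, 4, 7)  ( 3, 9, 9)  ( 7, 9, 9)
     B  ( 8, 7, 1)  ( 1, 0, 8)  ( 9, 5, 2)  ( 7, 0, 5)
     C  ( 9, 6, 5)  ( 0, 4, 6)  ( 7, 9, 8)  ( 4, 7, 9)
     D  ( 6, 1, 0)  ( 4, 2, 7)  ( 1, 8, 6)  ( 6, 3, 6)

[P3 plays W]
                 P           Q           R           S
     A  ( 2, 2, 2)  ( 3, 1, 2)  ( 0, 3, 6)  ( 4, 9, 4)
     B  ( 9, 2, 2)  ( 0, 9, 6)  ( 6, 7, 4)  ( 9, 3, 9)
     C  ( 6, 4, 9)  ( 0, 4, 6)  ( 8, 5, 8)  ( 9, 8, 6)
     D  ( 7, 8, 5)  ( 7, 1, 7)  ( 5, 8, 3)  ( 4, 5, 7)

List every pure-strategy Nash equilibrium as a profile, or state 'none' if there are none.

PSNE = {(A,S,Z)}

(A,P,X): not NE [P2→R gives 3>0; P3→Z gives 6>1]
(A,P,Y): not NE [P1→B gives 8>5; P2→S gives 9>8; P3→Z gives 6>2]
(A,P,Z): not NE [P1→C gives 9>6; P2→S gives 9>1]
(A,P,W): not NE [P1→B gives 9>2; P2→S gives 9>2; P3→Z gives 6>2]
(A,Q,X): not NE [P1→D gives 7>2; P2→R gives 3>0; P3→Z gives 7>2]
(A,Q,Y): not NE [P1→D gives 9>1; P2→S gives 9>8; P3→Z gives 7>3]
(A,Q,Z): not NE [P2→S gives 9>4]
(A,Q,W): not NE [P1→D gives 7>3; P2→S gives 9>1; P3→Z gives 7>2]
(A,R,X): not NE [P1→D gives 9>8]
(A,R,Y): not NE [P2→S gives 9>1; P3→Z gives 9>3]
(A,R,Z): not NE [P1→B gives 9>3]
(A,R,W): not NE [P1→C gives 8>0; P2→S gives 9>3; P3→Z gives 9>6]
(A,S,X): not NE [P1→D gives 7>3; P2→R gives 3>2; P3→Z gives 9>7]
(A,S,Y): not NE [P3→Z gives 9>6]
(A,S,Z): NE
(A,S,W): not NE [P1→C gives 9>4; P3→Z gives 9>4]
(B,P,X): not NE [P2→R gives 8>7]
(B,P,Y): not NE [P2→Q gives 9>2; P3→X gives 7>0]
(B,P,Z): not NE [P1→C gives 9>8; P3→X gives 7>1]
(B,P,W): not NE [P2→Q gives 9>2; P3→X gives 7>2]
(B,Q,X): not NE [P1→D gives 7>5; P2→R gives 8>0; P3→Z gives 8>5]
(B,Q,Y): not NE [P3→Z gives 8>6]
(B,Q,Z): not NE [P1→A gives 9>1; P2→P gives 7>0]
(B,Q,W): not NE [P1→D gives 7>0; P3→Z gives 8>6]
(B,R,X): not NE [P1→D gives 9>0]
(B,R,Y): not NE [P1→A gives 6>4; P2→Q gives 9>1; P3→X gives 9>5]
(B,R,Z): not NE [P2→P gives 7>5; P3→X gives 9>2]
(B,R,W): not NE [P1→C gives 8>6; P2→Q gives 9>7; P3→X gives 9>4]
(B,S,X): not NE [P1→D gives 7>2; P2→R gives 8>0; P3→W gives 9>8]
(B,S,Y): not NE [P2→Q gives 9>0; P3→W gives 9>1]
(B,S,Z): not NE [P2→P gives 7>0; P3→W gives 9>5]
(B,S,W): not NE [P2→Q gives 9>3]
(C,P,X): not NE [P1→B gives 5>1; P2→R gives 8>1; P3→W gives 9>0]
(C,P,Y): not NE [P1→B gives 8>1; P2→Q gives 6>0; P3→W gives 9>4]
(C,P,Z): not NE [P2→R gives 9>6; P3→W gives 9>5]
(C,P,W): not NE [P1→B gives 9>6; P2→S gives 8>4]
(C,Q,X): not NE [P1→D gives 7>5; P2→R gives 8>4; P3→Y gives 8>1]
(C,Q,Y): not NE [P1→D gives 9>6]
(C,Q,Z): not NE [P1→A gives 9>0; P2→R gives 9>4; P3→Y gives 8>6]
(C,Q,W): not NE [P1→D gives 7>0; P2→S gives 8>4; P3→Y gives 8>6]
(C,R,X): not NE [P1→D gives 9>0; P3→W gives 8>4]
(C,R,Y): not NE [P1→A gives 6>1; P2→Q gives 6>4; P3→W gives 8>0]
(C,R,Z): not NE [P1→B gives 9>7]
(C,R,W): not NE [P2→S gives 8>5]
(C,S,X): not NE [P1→D gives 7>4; P2→R gives 8>7; P3→Z gives 9>1]
(C,S,Y): not NE [P1→B gives 6>4; P2→Q gives 6>1; P3→Z gives 9>7]
(C,S,Z): not NE [P1→B gives 7>4; P2→R gives 9>7]
(C,S,W): not NE [P3→Z gives 9>6]
(D,P,X): not NE [P1→B gives 5>1; P2→Q gives 7>6; P3→Y gives 9>2]
(D,P,Y): not NE [P1→B gives 8>3; P2→R gives 6>1]
(D,P,Z): not NE [P1→C gives 9>6; P2→R gives 8>1; P3→Y gives 9>0]
(D,P,W): not NE [P1→B gives 9>7; P3→Y gives 9>5]
(D,Q,X): not NE [P3→W gives 7>0]
(D,Q,Y): not NE [P2→R gives 6>2; P3→W gives 7>0]
(D,Q,Z): not NE [P1→A gives 9>4; P2→R gives 8>2]
(D,Q,W): not NE [P2→R gives 8>1]
(D,R,X): not NE [P2→Q gives 7>0]
(D,R,Y): not NE [P1→A gives 6>4]
(D,R,Z): not NE [P1→B gives 9>1; P3→Y gives 8>6]
(D,R,W): not NE [P1→C gives 8>5; P3→Y gives 8>3]
(D,S,X): not NE [P2→Q gives 7>0; P3→W gives 7>0]
(D,S,Y): not NE [P1→B gives 6>2; P2→R gives 6>4; P3→W gives 7>0]
(D,S,Z): not NE [P1→B gives 7>6; P2→R gives 8>3; P3→W gives 7>6]
(D,S,W): not NE [P1→C gives 9>4; P2→R gives 8>5]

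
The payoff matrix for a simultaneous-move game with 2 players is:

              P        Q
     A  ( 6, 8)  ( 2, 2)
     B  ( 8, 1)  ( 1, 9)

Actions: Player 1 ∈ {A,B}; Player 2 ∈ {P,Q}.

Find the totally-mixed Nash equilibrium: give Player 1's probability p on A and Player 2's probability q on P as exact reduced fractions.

P1 mixes 4/7 on A; P2 mixes 1/3 on P

P1 indiff ⇒ q·6+(1-q)·2 = q·8+(1-q)·1 ⇒ q(-2) = (1-q)(-1) ⇒ q = 1/3
P2 indiff ⇒ p·8+(1-p)·1 = p·2+(1-p)·9 ⇒ p(6) = (1-p)(8) ⇒ p = 4/7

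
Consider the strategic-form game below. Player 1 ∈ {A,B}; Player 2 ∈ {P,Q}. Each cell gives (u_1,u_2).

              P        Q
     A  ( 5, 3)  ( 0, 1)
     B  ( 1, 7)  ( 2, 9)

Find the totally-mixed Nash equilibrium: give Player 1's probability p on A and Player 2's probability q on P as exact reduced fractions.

P1 indiff ⇒ q·5+(1-q)·0 = q·1+(1-q)·2 ⇒ q(4) = (1-q)(2) ⇒ q = 1/3
P2 indiff ⇒ p·3+(1-p)·7 = p·1+(1-p)·9 ⇒ p(2) = (1-p)(2) ⇒ p = 1/2

p=1/2, q=1/3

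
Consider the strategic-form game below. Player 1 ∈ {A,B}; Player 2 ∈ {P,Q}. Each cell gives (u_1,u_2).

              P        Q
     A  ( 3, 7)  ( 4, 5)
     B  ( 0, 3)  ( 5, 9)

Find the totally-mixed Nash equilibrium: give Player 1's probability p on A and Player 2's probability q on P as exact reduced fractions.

p=3/4, q=1/4

P1 indiff ⇒ q·3+(1-q)·4 = q·0+(1-q)·5 ⇒ q(3) = (1-q)(1) ⇒ q = 1/4
P2 indiff ⇒ p·7+(1-p)·3 = p·5+(1-p)·9 ⇒ p(2) = (1-p)(6) ⇒ p = 3/4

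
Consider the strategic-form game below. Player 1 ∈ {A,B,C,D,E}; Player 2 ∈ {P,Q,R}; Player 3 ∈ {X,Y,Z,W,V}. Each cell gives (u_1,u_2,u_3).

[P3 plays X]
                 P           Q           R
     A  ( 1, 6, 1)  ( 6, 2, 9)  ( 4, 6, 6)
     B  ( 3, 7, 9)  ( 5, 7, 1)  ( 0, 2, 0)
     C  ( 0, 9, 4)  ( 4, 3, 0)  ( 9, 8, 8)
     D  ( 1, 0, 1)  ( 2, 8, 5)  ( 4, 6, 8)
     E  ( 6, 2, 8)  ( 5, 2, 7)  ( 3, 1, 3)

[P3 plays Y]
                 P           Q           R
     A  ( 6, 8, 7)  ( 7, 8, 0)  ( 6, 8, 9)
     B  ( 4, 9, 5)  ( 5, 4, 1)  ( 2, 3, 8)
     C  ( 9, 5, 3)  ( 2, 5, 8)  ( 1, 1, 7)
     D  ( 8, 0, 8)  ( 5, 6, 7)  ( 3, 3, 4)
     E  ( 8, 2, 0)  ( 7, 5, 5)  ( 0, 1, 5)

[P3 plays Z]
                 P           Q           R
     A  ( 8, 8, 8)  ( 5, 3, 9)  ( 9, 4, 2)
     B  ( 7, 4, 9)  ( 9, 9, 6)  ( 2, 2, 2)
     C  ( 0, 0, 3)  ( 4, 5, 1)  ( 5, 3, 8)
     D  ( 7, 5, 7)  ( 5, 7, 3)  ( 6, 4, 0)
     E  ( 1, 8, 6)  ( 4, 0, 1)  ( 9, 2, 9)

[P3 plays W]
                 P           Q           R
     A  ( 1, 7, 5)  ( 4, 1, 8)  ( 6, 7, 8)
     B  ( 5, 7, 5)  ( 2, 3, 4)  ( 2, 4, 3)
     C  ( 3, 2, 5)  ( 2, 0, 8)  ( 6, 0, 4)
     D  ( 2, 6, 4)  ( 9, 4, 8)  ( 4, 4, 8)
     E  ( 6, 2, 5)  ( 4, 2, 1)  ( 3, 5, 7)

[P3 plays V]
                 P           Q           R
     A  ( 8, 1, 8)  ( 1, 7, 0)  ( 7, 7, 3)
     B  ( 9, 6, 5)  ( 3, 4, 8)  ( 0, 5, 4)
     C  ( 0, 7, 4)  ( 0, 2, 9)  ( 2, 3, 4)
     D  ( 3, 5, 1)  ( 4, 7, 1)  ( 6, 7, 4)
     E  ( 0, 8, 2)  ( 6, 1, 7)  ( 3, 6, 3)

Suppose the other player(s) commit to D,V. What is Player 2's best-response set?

BR_2 = {Q,R}

u_2(P vs D,V) = 5
u_2(Q vs D,V) = 7
u_2(R vs D,V) = 7
max payoff 7 at {Q,R}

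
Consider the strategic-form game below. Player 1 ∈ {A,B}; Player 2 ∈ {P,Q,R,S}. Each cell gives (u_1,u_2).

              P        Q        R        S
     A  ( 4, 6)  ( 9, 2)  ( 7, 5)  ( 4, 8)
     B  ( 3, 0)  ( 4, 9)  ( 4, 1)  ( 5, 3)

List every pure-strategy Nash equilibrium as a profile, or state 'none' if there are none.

No pure NE.

(A,P): not NE [P2→S gives 8>6]
(A,Q): not NE [P2→S gives 8>2]
(A,R): not NE [P2→S gives 8>5]
(A,S): not NE [P1→B gives 5>4]
(B,P): not NE [P1→A gives 4>3; P2→Q gives 9>0]
(B,Q): not NE [P1→A gives 9>4]
(B,R): not NE [P1→A gives 7>4; P2→Q gives 9>1]
(B,S): not NE [P2→Q gives 9>3]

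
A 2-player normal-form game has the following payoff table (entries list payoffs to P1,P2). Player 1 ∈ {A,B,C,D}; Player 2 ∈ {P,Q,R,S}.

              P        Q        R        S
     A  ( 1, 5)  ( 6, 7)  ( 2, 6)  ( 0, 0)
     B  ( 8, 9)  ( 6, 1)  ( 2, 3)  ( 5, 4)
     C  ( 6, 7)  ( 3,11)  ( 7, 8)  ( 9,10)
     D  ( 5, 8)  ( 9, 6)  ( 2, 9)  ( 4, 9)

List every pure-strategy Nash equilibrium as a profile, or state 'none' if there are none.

(A,P): not NE [P1→B gives 8>1; P2→Q gives 7>5]
(A,Q): not NE [P1→D gives 9>6]
(A,R): not NE [P1→C gives 7>2; P2→Q gives 7>6]
(A,S): not NE [P1→C gives 9>0; P2→Q gives 7>0]
(B,P): NE
(B,Q): not NE [P1→D gives 9>6; P2→P gives 9>1]
(B,R): not NE [P1→C gives 7>2; P2→P gives 9>3]
(B,S): not NE [P1→C gives 9>5; P2→P gives 9>4]
(C,P): not NE [P1→B gives 8>6; P2→Q gives 11>7]
(C,Q): not NE [P1→D gives 9>3]
(C,R): not NE [P2→Q gives 11>8]
(C,S): not NE [P2→Q gives 11>10]
(D,P): not NE [P1→B gives 8>5; P2→S gives 9>8]
(D,Q): not NE [P2→S gives 9>6]
(D,R): not NE [P1→C gives 7>2]
(D,S): not NE [P1→C gives 9>4]

Nash profiles: (B,P)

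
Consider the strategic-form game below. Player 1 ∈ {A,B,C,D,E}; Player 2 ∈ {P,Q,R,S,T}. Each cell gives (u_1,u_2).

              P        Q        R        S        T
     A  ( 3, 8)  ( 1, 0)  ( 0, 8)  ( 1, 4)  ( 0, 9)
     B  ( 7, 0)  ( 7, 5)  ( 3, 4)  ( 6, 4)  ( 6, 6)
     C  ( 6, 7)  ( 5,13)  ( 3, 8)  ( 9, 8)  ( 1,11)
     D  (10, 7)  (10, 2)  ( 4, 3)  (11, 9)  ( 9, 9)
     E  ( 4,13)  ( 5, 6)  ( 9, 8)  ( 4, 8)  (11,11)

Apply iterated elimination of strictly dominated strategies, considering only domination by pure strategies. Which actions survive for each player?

Survivors P1:{D,E} P2:{P,S,T}

P1 drop A (B beats it: P:7>3 Q:7>1 R:3>0 S:6>1 T:6>0)
P1 drop B (D beats it: P:10>7 Q:10>7 R:4>3 S:11>6 T:9>6)
P1 drop C (D beats it: P:10>6 Q:10>5 R:4>3 S:11>9 T:9>1)
P2 drop Q (P beats it: D:7>2 E:13>6)
P2 drop R (P beats it: D:7>3 E:13>8)
P1→{D,E} P2→{P,S,T}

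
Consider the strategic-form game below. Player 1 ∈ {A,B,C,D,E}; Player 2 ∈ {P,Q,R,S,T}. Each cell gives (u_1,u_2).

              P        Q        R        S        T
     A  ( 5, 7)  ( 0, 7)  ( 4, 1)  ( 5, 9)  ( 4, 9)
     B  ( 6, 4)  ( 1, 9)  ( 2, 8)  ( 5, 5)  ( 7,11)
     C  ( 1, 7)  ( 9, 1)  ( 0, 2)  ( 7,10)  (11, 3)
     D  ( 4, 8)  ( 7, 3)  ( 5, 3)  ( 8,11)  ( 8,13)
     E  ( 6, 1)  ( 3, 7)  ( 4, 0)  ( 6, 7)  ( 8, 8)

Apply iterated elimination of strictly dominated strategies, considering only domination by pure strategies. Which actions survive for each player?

IESDS → P1:{C,D} P2:{S,T}

P2 drop P (S beats it: A:9>7 B:5>4 C:10>7 D:11>8 E:7>1)
P1 drop A (D beats it: Q:7>0 R:5>4 S:8>5 T:8>4)
P1 drop B (D beats it: Q:7>1 R:5>2 S:8>5 T:8>7)
P2 drop Q (T beats it: C:3>1 D:13>3 E:8>7)
P2 drop R (S beats it: C:10>2 D:11>3 E:7>0)
P1 drop E (C beats it: S:7>6 T:11>8)
P1→{C,D} P2→{S,T}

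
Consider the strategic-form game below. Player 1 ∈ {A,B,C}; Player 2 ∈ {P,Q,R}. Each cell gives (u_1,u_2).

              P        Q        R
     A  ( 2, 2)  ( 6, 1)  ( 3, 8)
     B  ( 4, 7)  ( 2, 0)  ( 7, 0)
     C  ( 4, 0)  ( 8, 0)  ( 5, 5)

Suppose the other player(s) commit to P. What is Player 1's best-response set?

u_1(A vs P) = 2
u_1(B vs P) = 4
u_1(C vs P) = 4
max payoff 4 at {B,C}

BR_1 = {B,C}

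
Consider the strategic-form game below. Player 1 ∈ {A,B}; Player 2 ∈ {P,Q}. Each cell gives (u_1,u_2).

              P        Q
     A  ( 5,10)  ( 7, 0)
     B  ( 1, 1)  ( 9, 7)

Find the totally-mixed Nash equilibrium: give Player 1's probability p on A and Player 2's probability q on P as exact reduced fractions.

p=3/8, q=1/3

P1 indiff ⇒ q·5+(1-q)·7 = q·1+(1-q)·9 ⇒ q(4) = (1-q)(2) ⇒ q = 1/3
P2 indiff ⇒ p·10+(1-p)·1 = p·0+(1-p)·7 ⇒ p(10) = (1-p)(6) ⇒ p = 3/8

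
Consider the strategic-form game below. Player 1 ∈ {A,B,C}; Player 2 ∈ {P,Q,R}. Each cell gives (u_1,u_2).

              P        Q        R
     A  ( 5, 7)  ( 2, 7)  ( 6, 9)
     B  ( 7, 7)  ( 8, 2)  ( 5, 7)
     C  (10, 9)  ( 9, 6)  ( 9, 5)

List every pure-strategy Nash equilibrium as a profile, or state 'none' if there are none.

(A,P): not NE [P1→C gives 10>5; P2→R gives 9>7]
(A,Q): not NE [P1→C gives 9>2; P2→R gives 9>7]
(A,R): not NE [P1→C gives 9>6]
(B,P): not NE [P1→C gives 10>7]
(B,Q): not NE [P1→C gives 9>8; P2→R gives 7>2]
(B,R): not NE [P1→C gives 9>5]
(C,P): NE
(C,Q): not NE [P2→P gives 9>6]
(C,R): not NE [P2→P gives 9>5]

Nash profiles: (C,P)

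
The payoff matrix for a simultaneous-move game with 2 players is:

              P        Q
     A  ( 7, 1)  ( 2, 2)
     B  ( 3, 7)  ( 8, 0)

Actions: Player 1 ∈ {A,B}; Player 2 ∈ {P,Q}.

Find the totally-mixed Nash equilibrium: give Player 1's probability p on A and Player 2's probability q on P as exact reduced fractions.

P1 indiff ⇒ q·7+(1-q)·2 = q·3+(1-q)·8 ⇒ q(4) = (1-q)(6) ⇒ q = 3/5
P2 indiff ⇒ p·1+(1-p)·7 = p·2+(1-p)·0 ⇒ p(-1) = (1-p)(-7) ⇒ p = 7/8

(p,q) = (7/8, 3/5)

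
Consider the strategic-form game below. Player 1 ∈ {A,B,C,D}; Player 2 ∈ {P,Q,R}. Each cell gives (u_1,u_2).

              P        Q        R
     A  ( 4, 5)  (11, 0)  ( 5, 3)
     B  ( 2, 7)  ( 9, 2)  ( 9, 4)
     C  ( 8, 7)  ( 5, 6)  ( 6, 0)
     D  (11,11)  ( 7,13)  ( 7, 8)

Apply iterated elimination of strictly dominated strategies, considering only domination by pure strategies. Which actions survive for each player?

Remaining: P1:{A,D} P2:{P,Q}

P1 drop C (D beats it: P:11>8 Q:7>5 R:7>6)
P2 drop R (P beats it: A:5>3 B:7>4 D:11>8)
P1 drop B (A beats it: P:4>2 Q:11>9)
P1→{A,D} P2→{P,Q}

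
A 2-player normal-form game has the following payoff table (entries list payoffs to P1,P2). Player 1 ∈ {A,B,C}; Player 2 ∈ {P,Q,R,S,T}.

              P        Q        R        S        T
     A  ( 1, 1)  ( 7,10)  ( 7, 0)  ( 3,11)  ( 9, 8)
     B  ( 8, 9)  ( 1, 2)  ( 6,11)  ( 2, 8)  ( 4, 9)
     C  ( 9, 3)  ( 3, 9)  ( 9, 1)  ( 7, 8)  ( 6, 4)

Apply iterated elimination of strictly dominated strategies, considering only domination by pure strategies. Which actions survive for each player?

P1 drop B (C beats it: P:9>8 Q:3>1 R:9>6 S:7>2 T:6>4)
P2 drop P (Q beats it: A:10>1 C:9>3)
P2 drop R (Q beats it: A:10>0 C:9>1)
P2 drop T (Q beats it: A:10>8 C:9>4)
P1→{A,C} P2→{Q,S}

Survivors P1:{A,C} P2:{Q,S}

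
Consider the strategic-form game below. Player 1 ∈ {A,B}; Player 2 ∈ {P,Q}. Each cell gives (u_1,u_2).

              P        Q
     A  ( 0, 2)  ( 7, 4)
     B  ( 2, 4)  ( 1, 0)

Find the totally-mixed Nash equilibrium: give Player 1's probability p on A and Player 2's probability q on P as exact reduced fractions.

P1 mixes 2/3 on A; P2 mixes 3/4 on P

P1 indiff ⇒ q·0+(1-q)·7 = q·2+(1-q)·1 ⇒ q(-2) = (1-q)(-6) ⇒ q = 3/4
P2 indiff ⇒ p·2+(1-p)·4 = p·4+(1-p)·0 ⇒ p(-2) = (1-p)(-4) ⇒ p = 2/3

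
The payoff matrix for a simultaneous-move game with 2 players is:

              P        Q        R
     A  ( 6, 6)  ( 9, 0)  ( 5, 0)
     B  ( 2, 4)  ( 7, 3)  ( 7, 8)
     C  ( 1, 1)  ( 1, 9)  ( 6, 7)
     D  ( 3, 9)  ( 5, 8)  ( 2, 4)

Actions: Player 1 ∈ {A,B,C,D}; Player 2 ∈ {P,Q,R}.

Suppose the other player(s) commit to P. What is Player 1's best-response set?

P1 best: {A}

u_1(A vs P) = 6
u_1(B vs P) = 2
u_1(C vs P) = 1
u_1(D vs P) = 3
max payoff 6 at {A}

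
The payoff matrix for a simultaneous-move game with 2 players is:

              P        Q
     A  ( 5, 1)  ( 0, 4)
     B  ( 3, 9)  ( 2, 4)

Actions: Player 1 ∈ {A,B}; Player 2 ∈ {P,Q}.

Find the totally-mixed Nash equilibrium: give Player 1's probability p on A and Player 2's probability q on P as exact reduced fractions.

P1 mixes 5/8 on A; P2 mixes 1/2 on P

P1 indiff ⇒ q·5+(1-q)·0 = q·3+(1-q)·2 ⇒ q(2) = (1-q)(2) ⇒ q = 1/2
P2 indiff ⇒ p·1+(1-p)·9 = p·4+(1-p)·4 ⇒ p(-3) = (1-p)(-5) ⇒ p = 5/8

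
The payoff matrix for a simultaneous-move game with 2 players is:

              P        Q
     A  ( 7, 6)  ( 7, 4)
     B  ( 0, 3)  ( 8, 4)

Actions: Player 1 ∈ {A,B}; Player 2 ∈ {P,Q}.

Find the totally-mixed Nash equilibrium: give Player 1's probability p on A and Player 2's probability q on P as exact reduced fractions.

P1 indiff ⇒ q·7+(1-q)·7 = q·0+(1-q)·8 ⇒ q(7) = (1-q)(1) ⇒ q = 1/8
P2 indiff ⇒ p·6+(1-p)·3 = p·4+(1-p)·4 ⇒ p(2) = (1-p)(1) ⇒ p = 1/3

P1 mixes 1/3 on A; P2 mixes 1/8 on P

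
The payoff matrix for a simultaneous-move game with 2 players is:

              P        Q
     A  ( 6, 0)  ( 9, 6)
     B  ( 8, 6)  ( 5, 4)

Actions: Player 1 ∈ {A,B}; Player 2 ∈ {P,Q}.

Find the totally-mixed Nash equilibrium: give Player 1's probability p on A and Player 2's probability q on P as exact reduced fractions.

P1 indiff ⇒ q·6+(1-q)·9 = q·8+(1-q)·5 ⇒ q(-2) = (1-q)(-4) ⇒ q = 2/3
P2 indiff ⇒ p·0+(1-p)·6 = p·6+(1-p)·4 ⇒ p(-6) = (1-p)(-2) ⇒ p = 1/4

P1 mixes 1/4 on A; P2 mixes 2/3 on P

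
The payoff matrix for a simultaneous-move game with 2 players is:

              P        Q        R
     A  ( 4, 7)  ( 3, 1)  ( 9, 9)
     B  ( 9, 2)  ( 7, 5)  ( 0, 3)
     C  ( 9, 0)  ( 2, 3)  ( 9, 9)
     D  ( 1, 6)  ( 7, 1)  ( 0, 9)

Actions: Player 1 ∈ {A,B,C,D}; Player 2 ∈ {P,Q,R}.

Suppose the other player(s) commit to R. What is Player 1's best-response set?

BR_1 = {A,C}

u_1(A vs R) = 9
u_1(B vs R) = 0
u_1(C vs R) = 9
u_1(D vs R) = 0
max payoff 9 at {A,C}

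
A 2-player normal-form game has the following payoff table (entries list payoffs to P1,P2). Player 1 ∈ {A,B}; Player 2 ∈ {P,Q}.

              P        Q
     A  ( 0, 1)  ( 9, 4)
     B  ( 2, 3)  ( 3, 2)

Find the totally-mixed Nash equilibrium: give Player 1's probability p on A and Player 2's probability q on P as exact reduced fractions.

P1 indiff ⇒ q·0+(1-q)·9 = q·2+(1-q)·3 ⇒ q(-2) = (1-q)(-6) ⇒ q = 3/4
P2 indiff ⇒ p·1+(1-p)·3 = p·4+(1-p)·2 ⇒ p(-3) = (1-p)(-1) ⇒ p = 1/4

(p,q) = (1/4, 3/4)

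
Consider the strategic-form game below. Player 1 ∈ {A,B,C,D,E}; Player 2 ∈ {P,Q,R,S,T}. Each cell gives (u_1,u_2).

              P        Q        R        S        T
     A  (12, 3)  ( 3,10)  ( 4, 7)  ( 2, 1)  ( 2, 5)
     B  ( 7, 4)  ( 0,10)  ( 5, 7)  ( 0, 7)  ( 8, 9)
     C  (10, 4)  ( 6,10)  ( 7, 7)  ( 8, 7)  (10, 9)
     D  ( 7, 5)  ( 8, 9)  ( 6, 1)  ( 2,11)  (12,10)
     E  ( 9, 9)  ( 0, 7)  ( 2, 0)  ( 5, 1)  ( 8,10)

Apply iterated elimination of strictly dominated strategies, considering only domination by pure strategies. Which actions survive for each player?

P1 drop B (C beats it: P:10>7 Q:6>0 R:7>5 S:8>0 T:10>8)
P1 drop E (C beats it: P:10>9 Q:6>0 R:7>2 S:8>5 T:10>8)
P2 drop P (Q beats it: A:10>3 C:10>4 D:9>5)
P1 drop A (C beats it: Q:6>3 R:7>4 S:8>2 T:10>2)
P2 drop R (Q beats it: C:10>7 D:9>1)
P1→{C,D} P2→{Q,S,T}

IESDS → P1:{C,D} P2:{Q,S,T}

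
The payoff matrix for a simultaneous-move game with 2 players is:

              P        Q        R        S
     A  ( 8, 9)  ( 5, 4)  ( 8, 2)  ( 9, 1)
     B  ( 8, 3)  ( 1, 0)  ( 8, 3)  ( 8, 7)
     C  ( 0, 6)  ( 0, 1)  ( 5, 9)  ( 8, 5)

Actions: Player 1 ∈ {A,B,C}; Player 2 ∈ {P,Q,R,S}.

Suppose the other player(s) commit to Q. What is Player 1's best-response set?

argmax u_1 = {A}

u_1(A vs Q) = 5
u_1(B vs Q) = 1
u_1(C vs Q) = 0
max payoff 5 at {A}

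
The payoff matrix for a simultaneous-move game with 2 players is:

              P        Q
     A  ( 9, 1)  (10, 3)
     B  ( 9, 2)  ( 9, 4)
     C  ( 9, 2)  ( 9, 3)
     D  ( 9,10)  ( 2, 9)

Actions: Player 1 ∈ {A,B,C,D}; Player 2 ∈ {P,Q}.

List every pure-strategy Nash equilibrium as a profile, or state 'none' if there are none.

Nash profiles: (A,Q), (D,P)

(A,P): not NE [P2→Q gives 3>1]
(A,Q): NE
(B,P): not NE [P2→Q gives 4>2]
(B,Q): not NE [P1→A gives 10>9]
(C,P): not NE [P2→Q gives 3>2]
(C,Q): not NE [P1→A gives 10>9]
(D,P): NE
(D,Q): not NE [P1→A gives 10>2; P2→P gives 10>9]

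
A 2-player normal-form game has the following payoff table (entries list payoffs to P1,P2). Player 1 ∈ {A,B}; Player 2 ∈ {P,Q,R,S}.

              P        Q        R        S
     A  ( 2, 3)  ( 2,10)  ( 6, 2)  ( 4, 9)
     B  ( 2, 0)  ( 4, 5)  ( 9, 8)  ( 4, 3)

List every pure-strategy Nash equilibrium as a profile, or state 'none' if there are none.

(A,P): not NE [P2→Q gives 10>3]
(A,Q): not NE [P1→B gives 4>2]
(A,R): not NE [P1→B gives 9>6; P2→Q gives 10>2]
(A,S): not NE [P2→Q gives 10>9]
(B,P): not NE [P2→R gives 8>0]
(B,Q): not NE [P2→R gives 8>5]
(B,R): NE
(B,S): not NE [P2→R gives 8>3]

Nash profiles: (B,R)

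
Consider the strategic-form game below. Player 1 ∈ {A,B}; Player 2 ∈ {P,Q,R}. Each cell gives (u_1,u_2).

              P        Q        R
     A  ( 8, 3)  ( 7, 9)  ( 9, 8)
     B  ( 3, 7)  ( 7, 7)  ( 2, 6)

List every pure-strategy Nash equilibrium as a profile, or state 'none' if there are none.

Nash profiles: (A,Q), (B,Q)

(A,P): not NE [P2→Q gives 9>3]
(A,Q): NE
(A,R): not NE [P2→Q gives 9>8]
(B,P): not NE [P1→A gives 8>3]
(B,Q): NE
(B,R): not NE [P1→A gives 9>2; P2→Q gives 7>6]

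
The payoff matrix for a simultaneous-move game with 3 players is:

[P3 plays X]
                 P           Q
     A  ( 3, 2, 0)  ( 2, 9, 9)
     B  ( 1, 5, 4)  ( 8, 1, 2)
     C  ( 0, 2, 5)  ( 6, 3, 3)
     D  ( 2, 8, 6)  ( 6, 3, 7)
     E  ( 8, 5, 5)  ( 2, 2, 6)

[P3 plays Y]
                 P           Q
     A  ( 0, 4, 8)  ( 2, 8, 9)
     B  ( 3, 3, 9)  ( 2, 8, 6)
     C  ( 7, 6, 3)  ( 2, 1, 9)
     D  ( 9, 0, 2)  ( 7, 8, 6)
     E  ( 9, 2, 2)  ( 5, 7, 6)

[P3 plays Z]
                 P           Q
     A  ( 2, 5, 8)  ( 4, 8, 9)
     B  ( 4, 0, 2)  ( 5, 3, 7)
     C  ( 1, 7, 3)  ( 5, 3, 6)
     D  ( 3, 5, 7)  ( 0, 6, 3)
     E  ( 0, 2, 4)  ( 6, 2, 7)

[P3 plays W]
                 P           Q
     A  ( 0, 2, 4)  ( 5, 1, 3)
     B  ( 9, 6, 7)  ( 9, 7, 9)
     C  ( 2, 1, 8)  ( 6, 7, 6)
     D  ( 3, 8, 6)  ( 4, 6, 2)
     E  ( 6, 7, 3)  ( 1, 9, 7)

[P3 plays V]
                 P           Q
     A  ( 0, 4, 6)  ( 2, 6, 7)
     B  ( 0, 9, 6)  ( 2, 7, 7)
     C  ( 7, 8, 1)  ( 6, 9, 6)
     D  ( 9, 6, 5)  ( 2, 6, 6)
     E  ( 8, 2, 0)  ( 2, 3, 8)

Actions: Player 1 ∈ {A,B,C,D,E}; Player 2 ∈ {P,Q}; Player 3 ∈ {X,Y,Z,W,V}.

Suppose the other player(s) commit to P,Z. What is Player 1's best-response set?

BR_1 = {B}

u_1(A vs P,Z) = 2
u_1(B vs P,Z) = 4
u_1(C vs P,Z) = 1
u_1(D vs P,Z) = 3
u_1(E vs P,Z) = 0
max payoff 4 at {B}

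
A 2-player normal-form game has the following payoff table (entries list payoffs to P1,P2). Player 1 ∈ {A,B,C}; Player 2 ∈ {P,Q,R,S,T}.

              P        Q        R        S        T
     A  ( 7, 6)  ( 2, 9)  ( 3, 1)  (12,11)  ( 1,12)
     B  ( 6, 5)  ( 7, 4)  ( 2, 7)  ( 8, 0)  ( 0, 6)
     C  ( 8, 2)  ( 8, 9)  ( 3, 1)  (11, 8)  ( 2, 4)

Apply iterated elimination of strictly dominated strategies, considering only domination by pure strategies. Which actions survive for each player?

P1 drop B (C beats it: P:8>6 Q:8>7 R:3>2 S:11>8 T:2>0)
P2 drop P (Q beats it: A:9>6 C:9>2)
P2 drop R (Q beats it: A:9>1 C:9>1)
P1→{A,C} P2→{Q,S,T}

IESDS → P1:{A,C} P2:{Q,S,T}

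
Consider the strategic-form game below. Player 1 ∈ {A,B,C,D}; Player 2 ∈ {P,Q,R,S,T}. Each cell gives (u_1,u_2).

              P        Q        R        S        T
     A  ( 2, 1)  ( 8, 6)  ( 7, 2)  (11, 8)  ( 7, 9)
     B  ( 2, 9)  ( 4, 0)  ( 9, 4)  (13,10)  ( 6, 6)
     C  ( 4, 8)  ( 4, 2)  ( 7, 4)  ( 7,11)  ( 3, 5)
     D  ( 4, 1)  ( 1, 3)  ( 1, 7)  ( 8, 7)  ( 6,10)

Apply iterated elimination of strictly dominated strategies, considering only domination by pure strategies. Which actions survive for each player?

P2 drop P (S beats it: A:8>1 B:10>9 C:11>8 D:7>1)
P1 drop D (A beats it: Q:8>1 R:7>1 S:11>8 T:7>6)
P2 drop Q (S beats it: A:8>6 B:10>0 C:11>2)
P1 drop C (B beats it: R:9>7 S:13>7 T:6>3)
P2 drop R (S beats it: A:8>2 B:10>4)
P1→{A,B} P2→{S,T}

Remaining: P1:{A,B} P2:{S,T}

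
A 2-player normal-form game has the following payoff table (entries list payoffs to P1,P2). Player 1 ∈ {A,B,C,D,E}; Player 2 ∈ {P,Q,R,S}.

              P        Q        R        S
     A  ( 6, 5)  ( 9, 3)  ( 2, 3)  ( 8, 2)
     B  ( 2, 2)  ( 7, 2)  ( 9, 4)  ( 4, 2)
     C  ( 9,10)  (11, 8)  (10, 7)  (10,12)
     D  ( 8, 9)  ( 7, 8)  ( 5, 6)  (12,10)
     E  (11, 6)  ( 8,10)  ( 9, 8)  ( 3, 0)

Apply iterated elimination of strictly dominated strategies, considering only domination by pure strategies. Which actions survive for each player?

IESDS → P1:{C,D,E} P2:{P,Q,S}

P1 drop A (C beats it: P:9>6 Q:11>9 R:10>2 S:10>8)
P1 drop B (C beats it: P:9>2 Q:11>7 R:10>9 S:10>4)
P2 drop R (Q beats it: C:8>7 D:8>6 E:10>8)
P1→{C,D,E} P2→{P,Q,S}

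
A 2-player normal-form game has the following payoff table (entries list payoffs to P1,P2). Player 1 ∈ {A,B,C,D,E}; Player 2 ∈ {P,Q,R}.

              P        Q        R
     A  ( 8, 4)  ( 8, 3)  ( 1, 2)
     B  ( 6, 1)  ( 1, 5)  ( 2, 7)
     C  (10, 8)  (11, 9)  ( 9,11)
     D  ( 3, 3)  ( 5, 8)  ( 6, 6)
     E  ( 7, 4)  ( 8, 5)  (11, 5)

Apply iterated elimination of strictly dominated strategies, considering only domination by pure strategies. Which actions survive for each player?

IESDS → P1:{C,E} P2:{Q,R}

P1 drop A (C beats it: P:10>8 Q:11>8 R:9>1)
P1 drop B (C beats it: P:10>6 Q:11>1 R:9>2)
P1 drop D (C beats it: P:10>3 Q:11>5 R:9>6)
P2 drop P (Q beats it: C:9>8 E:5>4)
P1→{C,E} P2→{Q,R}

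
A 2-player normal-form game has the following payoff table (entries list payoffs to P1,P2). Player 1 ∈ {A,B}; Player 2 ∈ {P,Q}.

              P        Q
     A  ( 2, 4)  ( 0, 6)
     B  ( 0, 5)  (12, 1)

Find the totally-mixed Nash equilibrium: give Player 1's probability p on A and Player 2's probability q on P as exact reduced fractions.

(p,q) = (2/3, 6/7)

P1 indiff ⇒ q·2+(1-q)·0 = q·0+(1-q)·12 ⇒ q(2) = (1-q)(12) ⇒ q = 6/7
P2 indiff ⇒ p·4+(1-p)·5 = p·6+(1-p)·1 ⇒ p(-2) = (1-p)(-4) ⇒ p = 2/3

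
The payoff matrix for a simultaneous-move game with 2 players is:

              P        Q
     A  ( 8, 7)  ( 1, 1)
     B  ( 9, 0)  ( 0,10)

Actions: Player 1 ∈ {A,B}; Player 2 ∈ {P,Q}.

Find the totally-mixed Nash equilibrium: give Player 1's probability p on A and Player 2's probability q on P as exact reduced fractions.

P1 indiff ⇒ q·8+(1-q)·1 = q·9+(1-q)·0 ⇒ q(-1) = (1-q)(-1) ⇒ q = 1/2
P2 indiff ⇒ p·7+(1-p)·0 = p·1+(1-p)·10 ⇒ p(6) = (1-p)(10) ⇒ p = 5/8

(p,q) = (5/8, 1/2)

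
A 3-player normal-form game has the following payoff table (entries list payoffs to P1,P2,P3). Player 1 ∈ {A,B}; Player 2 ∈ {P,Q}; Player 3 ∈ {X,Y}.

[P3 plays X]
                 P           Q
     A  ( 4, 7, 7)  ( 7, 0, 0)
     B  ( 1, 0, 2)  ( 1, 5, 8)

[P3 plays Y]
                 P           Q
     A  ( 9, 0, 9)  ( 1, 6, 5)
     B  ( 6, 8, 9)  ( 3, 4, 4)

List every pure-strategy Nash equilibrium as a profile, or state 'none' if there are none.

Equilibria: none

(A,P,X): not NE [P3→Y gives 9>7]
(A,P,Y): not NE [P2→Q gives 6>0]
(A,Q,X): not NE [P2→P gives 7>0; P3→Y gives 5>0]
(A,Q,Y): not NE [P1→B gives 3>1]
(B,P,X): not NE [P1→A gives 4>1; P2→Q gives 5>0; P3→Y gives 9>2]
(B,P,Y): not NE [P1→A gives 9>6]
(B,Q,X): not NE [P1→A gives 7>1]
(B,Q,Y): not NE [P2→P gives 8>4; P3→X gives 8>4]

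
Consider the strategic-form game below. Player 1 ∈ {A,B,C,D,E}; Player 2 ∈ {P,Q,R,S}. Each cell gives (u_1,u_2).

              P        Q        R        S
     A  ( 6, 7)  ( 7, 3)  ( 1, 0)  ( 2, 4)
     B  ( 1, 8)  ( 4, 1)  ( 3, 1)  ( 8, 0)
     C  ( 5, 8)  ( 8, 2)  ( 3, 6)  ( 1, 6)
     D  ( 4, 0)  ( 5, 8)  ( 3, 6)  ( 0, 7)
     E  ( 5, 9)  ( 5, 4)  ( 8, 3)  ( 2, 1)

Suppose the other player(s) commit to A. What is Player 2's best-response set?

u_2(P vs A) = 7
u_2(Q vs A) = 3
u_2(R vs A) = 0
u_2(S vs A) = 4
max payoff 7 at {P}

BR_2 = {P}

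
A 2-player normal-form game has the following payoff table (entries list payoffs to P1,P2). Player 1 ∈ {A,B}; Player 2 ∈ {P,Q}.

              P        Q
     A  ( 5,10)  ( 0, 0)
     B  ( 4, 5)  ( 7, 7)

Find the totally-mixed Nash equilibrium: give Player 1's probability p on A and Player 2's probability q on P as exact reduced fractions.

P1 mixes 1/6 on A; P2 mixes 7/8 on P

P1 indiff ⇒ q·5+(1-q)·0 = q·4+(1-q)·7 ⇒ q(1) = (1-q)(7) ⇒ q = 7/8
P2 indiff ⇒ p·10+(1-p)·5 = p·0+(1-p)·7 ⇒ p(10) = (1-p)(2) ⇒ p = 1/6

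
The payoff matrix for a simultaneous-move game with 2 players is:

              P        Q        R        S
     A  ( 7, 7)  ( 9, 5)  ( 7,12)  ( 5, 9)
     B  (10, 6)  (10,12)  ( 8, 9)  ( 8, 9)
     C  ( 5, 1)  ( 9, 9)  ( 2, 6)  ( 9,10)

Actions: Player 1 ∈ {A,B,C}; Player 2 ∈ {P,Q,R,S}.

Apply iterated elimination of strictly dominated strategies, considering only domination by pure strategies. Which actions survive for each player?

IESDS → P1:{B,C} P2:{Q,S}

P1 drop A (B beats it: P:10>7 Q:10>9 R:8>7 S:8>5)
P2 drop P (Q beats it: B:12>6 C:9>1)
P2 drop R (Q beats it: B:12>9 C:9>6)
P1→{B,C} P2→{Q,S}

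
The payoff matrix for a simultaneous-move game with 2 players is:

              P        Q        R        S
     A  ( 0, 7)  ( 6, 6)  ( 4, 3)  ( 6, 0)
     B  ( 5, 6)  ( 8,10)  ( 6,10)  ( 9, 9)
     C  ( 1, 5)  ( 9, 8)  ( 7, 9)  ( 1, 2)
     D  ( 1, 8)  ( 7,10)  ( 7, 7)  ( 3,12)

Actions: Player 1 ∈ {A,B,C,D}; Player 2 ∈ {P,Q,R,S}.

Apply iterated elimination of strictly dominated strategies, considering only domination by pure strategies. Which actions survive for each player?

P1 drop A (B beats it: P:5>0 Q:8>6 R:6>4 S:9>6)
P2 drop P (Q beats it: B:10>6 C:8>5 D:10>8)
P1→{B,C,D} P2→{Q,R,S}

IESDS → P1:{B,C,D} P2:{Q,R,S}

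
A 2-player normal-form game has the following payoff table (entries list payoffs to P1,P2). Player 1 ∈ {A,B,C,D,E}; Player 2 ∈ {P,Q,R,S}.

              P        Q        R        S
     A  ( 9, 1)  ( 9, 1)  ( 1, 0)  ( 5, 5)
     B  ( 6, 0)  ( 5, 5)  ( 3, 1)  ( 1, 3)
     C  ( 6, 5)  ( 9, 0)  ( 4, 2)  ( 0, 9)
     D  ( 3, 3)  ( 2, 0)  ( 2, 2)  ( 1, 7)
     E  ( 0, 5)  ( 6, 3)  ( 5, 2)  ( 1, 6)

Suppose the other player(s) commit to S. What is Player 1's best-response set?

u_1(A vs S) = 5
u_1(B vs S) = 1
u_1(C vs S) = 0
u_1(D vs S) = 1
u_1(E vs S) = 1
max payoff 5 at {A}

P1 best: {A}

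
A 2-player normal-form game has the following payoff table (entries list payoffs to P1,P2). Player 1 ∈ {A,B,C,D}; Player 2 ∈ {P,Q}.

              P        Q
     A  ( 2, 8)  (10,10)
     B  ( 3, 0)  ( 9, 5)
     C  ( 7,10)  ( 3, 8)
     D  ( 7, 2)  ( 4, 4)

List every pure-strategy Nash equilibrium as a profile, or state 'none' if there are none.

NE set: (A,Q), (C,P)

(A,P): not NE [P1→D gives 7>2; P2→Q gives 10>8]
(A,Q): NE
(B,P): not NE [P1→D gives 7>3; P2→Q gives 5>0]
(B,Q): not NE [P1→A gives 10>9]
(C,P): NE
(C,Q): not NE [P1→A gives 10>3; P2→P gives 10>8]
(D,P): not NE [P2→Q gives 4>2]
(D,Q): not NE [P1→A gives 10>4]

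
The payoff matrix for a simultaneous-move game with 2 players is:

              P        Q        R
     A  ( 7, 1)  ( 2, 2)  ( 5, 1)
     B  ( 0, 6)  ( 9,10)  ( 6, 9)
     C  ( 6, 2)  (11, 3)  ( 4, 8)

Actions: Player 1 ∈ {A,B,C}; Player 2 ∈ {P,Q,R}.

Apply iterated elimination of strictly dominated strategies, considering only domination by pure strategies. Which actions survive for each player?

P2 drop P (Q beats it: A:2>1 B:10>6 C:3>2)
P1 drop A (B beats it: Q:9>2 R:6>5)
P1→{B,C} P2→{Q,R}

Survivors P1:{B,C} P2:{Q,R}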